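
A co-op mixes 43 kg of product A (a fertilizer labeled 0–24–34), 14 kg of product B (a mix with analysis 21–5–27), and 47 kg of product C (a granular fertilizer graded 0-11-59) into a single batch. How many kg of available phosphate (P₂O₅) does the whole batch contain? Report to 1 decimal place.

P₂O₅ mass = 24%×43 + 5%×14 + 11%×47 = 16.19 kg.

16.2 kg P₂O₅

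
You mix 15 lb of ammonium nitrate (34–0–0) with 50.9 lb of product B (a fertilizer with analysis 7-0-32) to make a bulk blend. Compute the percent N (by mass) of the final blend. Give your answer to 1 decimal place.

Total mass = 15 + 50.9 = 65.9 lb.
N mass = 34%×15 + 7%×50.9 = 8.663 lb.
% N = 8.663 / 65.9 = 13.1457%.

13.1% N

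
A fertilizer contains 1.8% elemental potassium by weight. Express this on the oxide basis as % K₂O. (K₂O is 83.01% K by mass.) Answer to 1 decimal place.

%K₂O = 1.8 / 0.8301 = 2.16841%.

2.2% K₂O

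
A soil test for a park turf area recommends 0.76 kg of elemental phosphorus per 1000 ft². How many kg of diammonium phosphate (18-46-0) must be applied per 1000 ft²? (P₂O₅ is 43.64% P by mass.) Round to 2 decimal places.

As P₂O₅: 0.76 / 0.4364 = 1.74152 kg per 1000 ft².
Product per 1000 ft² = 1.74152 / 46% = 3.78592 kg.

3.79 kg of product per thousand sq ft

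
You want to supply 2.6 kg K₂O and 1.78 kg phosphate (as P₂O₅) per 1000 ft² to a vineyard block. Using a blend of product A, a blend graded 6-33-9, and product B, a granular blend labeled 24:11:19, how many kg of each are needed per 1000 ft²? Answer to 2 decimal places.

0.99 kg product A, 13.22 kg product B

With a, b = kg per 1000 ft² of product A and product B:
K₂O: 0.09·a + 0.19·b = 2.6
P₂O₅: 0.33·a + 0.11·b = 1.78
Solving simultaneously: a = 0.988636, b = 13.2159.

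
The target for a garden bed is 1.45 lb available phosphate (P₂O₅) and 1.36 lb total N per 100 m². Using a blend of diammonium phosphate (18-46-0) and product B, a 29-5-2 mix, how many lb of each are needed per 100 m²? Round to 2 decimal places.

Per-100 m² balance (a = diammonium phosphate, b = product B):
P₂O₅: 0.46·a + 0.05·b = 1.45
N: 0.18·a + 0.29·b = 1.36
Solving simultaneously: a = 2.8336, b = 2.93087.

2.83 lb diammonium phosphate, 2.93 lb product B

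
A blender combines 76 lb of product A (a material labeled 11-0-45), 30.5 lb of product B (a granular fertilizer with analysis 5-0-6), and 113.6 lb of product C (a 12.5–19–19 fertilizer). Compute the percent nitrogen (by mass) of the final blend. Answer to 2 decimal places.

Total mass = 76 + 30.5 + 113.6 = 220.1 lb.
N mass = 11%×76 + 5%×30.5 + 12.5%×113.6 = 24.085 lb.
% N = 24.085 / 220.1 = 10.9428%.

10.94% N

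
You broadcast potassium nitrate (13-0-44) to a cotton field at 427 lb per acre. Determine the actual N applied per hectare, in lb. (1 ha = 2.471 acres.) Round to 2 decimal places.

137.17 lb N per hectare

nitrogen per acre = 427 × 13% = 55.51 lb.
Convert to per hectare: 55.51 × 2.471 = 137.165 lb.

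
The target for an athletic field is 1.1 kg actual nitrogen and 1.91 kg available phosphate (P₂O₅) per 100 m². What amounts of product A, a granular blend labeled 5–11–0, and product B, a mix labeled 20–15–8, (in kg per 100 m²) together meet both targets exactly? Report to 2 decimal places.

With a, b = kg per 100 m² of product A and product B:
N: 0.05·a + 0.2·b = 1.1
P₂O₅: 0.11·a + 0.15·b = 1.91
From row1: a = (1.1 − 0.2·b) / 0.05.
Into row2: 0.11·(1.1 − 0.2·b)/0.05 + 0.15·b = 1.91 → b = 1.75862, a = 14.9655.

14.97 kg product A, 1.76 kg product B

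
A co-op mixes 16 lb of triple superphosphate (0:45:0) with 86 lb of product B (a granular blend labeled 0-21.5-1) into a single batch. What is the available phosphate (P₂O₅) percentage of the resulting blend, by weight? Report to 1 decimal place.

25.2% P₂O₅

Total mass = 16 + 86 = 102 lb.
P₂O₅ mass = 45%×16 + 21.5%×86 = 25.69 lb.
% P₂O₅ = 25.69 / 102 = 25.1863%.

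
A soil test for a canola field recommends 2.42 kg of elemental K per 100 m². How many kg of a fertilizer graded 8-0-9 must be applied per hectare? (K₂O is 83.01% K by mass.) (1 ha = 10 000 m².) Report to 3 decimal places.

As K₂O: 2.42 / 0.8301 = 2.91531 kg per 100 m².
Product per 100 m² = 2.91531 / 9% = 32.3923 kg.
Convert to per hectare: 32.3923 × 100 = 3239.2349 kg.

3239.235 kg of product per hectare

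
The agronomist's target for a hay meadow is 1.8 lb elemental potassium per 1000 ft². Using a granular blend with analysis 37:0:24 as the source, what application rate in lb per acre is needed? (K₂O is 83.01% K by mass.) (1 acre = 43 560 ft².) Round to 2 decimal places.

393.57 lb of product per acre

As K₂O: 1.8 / 0.8301 = 2.16841 lb per 1000 ft².
Product per 1000 ft² = 2.16841 / 24% = 9.03506 lb.
Convert to per acre: 9.03506 × 43.56 = 393.567 lb.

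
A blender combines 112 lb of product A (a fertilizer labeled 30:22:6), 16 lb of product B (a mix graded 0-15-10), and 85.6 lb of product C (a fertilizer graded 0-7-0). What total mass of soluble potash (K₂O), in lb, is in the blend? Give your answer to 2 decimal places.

K₂O mass = 6%×112 + 10%×16 + 0%×85.6 = 8.32 lb.

8.32 lb K₂O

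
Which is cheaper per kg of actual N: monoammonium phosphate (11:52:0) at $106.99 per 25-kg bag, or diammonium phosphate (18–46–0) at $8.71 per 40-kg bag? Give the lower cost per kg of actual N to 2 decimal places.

$1.21 per kg N (diammonium phosphate)

monoammonium phosphate: N per bag = 25 × 11% = 2.75 kg; cost = 106.99 / 2.75 = $38.9055/kg N.
diammonium phosphate: N per bag = 40 × 18% = 7.2 kg; cost = 8.71 / 7.2 = $1.2097/kg N.
diammonium phosphate is cheaper.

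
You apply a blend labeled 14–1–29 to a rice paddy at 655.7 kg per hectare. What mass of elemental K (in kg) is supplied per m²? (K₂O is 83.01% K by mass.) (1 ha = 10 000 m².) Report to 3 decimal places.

K₂O per hectare = 655.7 × 29% = 190.153 kg.
Elemental K = 190.153 × 0.8301 = 157.846 kg per hectare.
Convert to per m²: 157.846 × 0.0001 = 0.0157846 kg.

0.016 kg K per sq m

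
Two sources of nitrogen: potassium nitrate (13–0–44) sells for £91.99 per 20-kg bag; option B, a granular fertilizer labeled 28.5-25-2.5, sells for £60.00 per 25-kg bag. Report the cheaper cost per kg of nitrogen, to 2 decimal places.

potassium nitrate: N per bag = 20 × 13% = 2.6 kg; cost = 91.99 / 2.6 = £35.3808/kg N.
option B: N per bag = 25 × 28.5% = 7.125 kg; cost = 60.00 / 7.125 = £8.4211/kg N.
option B is cheaper.

£8.42 per kg N (option B)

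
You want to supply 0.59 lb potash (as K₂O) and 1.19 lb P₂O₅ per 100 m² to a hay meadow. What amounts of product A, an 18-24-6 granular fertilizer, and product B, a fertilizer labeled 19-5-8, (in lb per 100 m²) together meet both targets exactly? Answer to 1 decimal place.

With a, b = lb per 100 m² of product A and product B:
K₂O: 0.06·a + 0.08·b = 0.59
P₂O₅: 0.24·a + 0.05·b = 1.19
Eliminate b: (row1) − 0.08/0.05·(row2) → -0.324·a = -1.314, so a = 4.05556.
Then b = (1.19 − 0.24·4.05556) / 0.05 = 4.33333.

4.1 lb product A, 4.3 lb product B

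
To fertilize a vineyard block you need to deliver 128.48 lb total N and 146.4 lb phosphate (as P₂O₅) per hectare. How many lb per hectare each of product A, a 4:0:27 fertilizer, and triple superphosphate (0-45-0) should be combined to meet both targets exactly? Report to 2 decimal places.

3212.00 lb product A, 325.33 lb triple superphosphate

Let a = lb of product A, b = lb of triple superphosphate (per hectare).
N: 0.04·a + 0·b = 128.48
P₂O₅: 0·a + 0.45·b = 146.4
Solving simultaneously: a = 3212, b = 325.333.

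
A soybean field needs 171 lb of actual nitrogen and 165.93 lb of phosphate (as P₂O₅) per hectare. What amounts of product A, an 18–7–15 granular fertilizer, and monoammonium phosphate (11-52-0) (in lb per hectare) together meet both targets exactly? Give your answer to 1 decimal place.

822.7 lb product A, 208.4 lb monoammonium phosphate

Per-hectare balance (a = product A, b = monoammonium phosphate):
N: 0.18·a + 0.11·b = 171
P₂O₅: 0.07·a + 0.52·b = 165.93
Eliminate b: (row1) − 0.11/0.52·(row2) → 0.165192·a = 135.899, so a = 822.674.
Then b = (165.93 − 0.07·822.674) / 0.52 = 208.352.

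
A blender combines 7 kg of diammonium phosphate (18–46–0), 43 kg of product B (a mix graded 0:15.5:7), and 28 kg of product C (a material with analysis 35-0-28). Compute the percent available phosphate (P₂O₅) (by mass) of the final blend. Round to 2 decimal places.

12.67% P₂O₅

Total mass = 7 + 43 + 28 = 78 kg.
P₂O₅ mass = 46%×7 + 15.5%×43 + 0%×28 = 9.885 kg.
% P₂O₅ = 9.885 / 78 = 12.6731%.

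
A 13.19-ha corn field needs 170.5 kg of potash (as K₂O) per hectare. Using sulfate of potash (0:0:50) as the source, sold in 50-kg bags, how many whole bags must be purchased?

90 bags

Product per hectare = 170.5 / 50% = 341 kg.
Total product = 341 × 13.19 = 4497.79 kg.
Bags = ⌈4497.79 / 50⌉ = 90.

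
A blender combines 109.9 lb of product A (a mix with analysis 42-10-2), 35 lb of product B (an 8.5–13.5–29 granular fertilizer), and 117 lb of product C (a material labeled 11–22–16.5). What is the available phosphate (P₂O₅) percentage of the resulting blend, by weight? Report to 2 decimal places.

15.83% P₂O₅

Total mass = 109.9 + 35 + 117 = 261.9 lb.
P₂O₅ mass = 10%×109.9 + 13.5%×35 + 22%×117 = 41.455 lb.
% P₂O₅ = 41.455 / 261.9 = 15.8286%.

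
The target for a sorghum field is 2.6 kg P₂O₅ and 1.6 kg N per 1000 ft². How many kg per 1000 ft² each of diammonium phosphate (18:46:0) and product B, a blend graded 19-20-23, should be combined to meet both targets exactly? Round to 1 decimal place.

Let a = kg of diammonium phosphate, b = kg of product B (per 1000 ft²).
P₂O₅: 0.46·a + 0.2·b = 2.6
N: 0.18·a + 0.19·b = 1.6
Eliminate b: (row1) − 0.2/0.19·(row2) → 0.270526·a = 0.915789, so a = 3.38521.
Then b = (1.6 − 0.18·3.38521) / 0.19 = 5.21401.

3.4 kg diammonium phosphate, 5.2 kg product B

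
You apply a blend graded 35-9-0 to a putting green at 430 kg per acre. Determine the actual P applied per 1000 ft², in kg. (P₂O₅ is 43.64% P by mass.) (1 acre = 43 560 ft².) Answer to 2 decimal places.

P₂O₅ per acre = 430 × 9% = 38.7 kg.
Elemental P = 38.7 × 0.4364 = 16.8887 kg per acre.
Convert to per 1000 ft²: 16.8887 × 0.0229568 = 0.387711 kg.

0.39 kg P per thousand sq ft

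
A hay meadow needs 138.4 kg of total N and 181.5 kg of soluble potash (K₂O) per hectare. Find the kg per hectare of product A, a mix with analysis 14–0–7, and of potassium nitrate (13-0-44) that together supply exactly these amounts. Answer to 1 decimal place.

Per-hectare balance (a = product A, b = potassium nitrate):
N: 0.14·a + 0.13·b = 138.4
K₂O: 0.07·a + 0.44·b = 181.5
Eliminate a: (row1) − 0.14/0.07·(row2) → -0.75·b = -224.6, so b = 299.467.
Back-substitute: a = (138.4 − 0.13·299.467) / 0.14 = 710.495.

710.5 kg product A, 299.5 kg potassium nitrate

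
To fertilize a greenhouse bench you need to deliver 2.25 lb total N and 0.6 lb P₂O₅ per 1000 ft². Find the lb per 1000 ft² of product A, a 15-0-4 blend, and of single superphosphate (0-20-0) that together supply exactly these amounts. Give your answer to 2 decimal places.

15.00 lb product A, 3.00 lb single superphosphate

With a, b = lb per 1000 ft² of product A and single superphosphate:
N: 0.15·a + 0·b = 2.25
P₂O₅: 0·a + 0.2·b = 0.6
Solving simultaneously: a = 15, b = 3.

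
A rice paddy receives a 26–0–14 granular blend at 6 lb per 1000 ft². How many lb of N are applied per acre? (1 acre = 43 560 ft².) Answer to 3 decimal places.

nitrogen per 1000 ft² = 6 × 26% = 1.56 lb.
Convert to per acre: 1.56 × 43.56 = 67.9536 lb.

67.954 lb N per acre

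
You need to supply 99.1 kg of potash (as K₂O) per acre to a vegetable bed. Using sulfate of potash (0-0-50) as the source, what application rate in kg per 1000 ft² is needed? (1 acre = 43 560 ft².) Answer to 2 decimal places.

4.55 kg of product per thousand sq ft

Product per acre = 99.1 / 50% = 198.2 kg.
Convert to per 1000 ft²: 198.2 × 0.0229568 = 4.55005 kg.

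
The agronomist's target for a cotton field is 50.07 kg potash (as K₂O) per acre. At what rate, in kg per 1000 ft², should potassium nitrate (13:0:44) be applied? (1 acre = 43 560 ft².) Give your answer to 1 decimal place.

2.6 kg of product per thousand sq ft

Product per acre = 50.07 / 44% = 113.795 kg.
Convert to per 1000 ft²: 113.795 × 0.0229568 = 2.61238 kg.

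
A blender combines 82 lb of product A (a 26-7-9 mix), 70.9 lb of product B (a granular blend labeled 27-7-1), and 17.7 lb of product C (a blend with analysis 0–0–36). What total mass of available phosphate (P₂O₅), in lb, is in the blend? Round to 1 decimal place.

10.7 lb P₂O₅

P₂O₅ mass = 7%×82 + 7%×70.9 + 0%×17.7 = 10.703 lb.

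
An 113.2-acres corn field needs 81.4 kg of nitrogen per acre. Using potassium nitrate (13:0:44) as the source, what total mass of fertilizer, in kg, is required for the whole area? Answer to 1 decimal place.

70880.6 kg

Product per acre = 81.4 / 13% = 626.154 kg.
Total product = 626.154 × 113.2 = 70880.62 kg.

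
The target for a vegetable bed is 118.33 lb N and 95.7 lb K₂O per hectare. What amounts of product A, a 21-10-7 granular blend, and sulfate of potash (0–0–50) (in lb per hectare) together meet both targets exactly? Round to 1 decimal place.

With a, b = lb per hectare of product A and sulfate of potash:
N: 0.21·a + 0·b = 118.33
K₂O: 0.07·a + 0.5·b = 95.7
Eliminate b: (row1) − 0/0.5·(row2) → 0.21·a = 118.33, so a = 563.476.
Then b = (95.7 − 0.07·563.476) / 0.5 = 112.513.

563.5 lb product A, 112.5 lb sulfate of potash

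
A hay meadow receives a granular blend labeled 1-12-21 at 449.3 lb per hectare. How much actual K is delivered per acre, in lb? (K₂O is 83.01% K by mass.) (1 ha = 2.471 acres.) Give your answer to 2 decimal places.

K₂O per hectare = 449.3 × 21% = 94.353 lb.
Elemental K = 94.353 × 0.8301 = 78.3224 lb per hectare.
Convert to per acre: 78.3224 × 0.404694 = 31.6967 lb.

31.70 lb K per acre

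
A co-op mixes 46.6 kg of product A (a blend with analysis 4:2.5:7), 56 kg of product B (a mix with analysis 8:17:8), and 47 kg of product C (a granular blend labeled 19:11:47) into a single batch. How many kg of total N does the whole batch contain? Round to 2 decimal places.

N mass = 4%×46.6 + 8%×56 + 19%×47 = 15.274 kg.

15.27 kg N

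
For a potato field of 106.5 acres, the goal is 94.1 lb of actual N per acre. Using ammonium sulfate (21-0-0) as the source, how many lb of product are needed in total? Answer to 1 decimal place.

47722.1 lb

Product per acre = 94.1 / 21% = 448.095 lb.
Total product = 448.095 × 106.5 = 47722.14 lb.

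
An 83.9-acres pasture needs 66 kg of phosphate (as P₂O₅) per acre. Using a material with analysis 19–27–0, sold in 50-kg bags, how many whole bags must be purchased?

411 bags

Product per acre = 66 / 27% = 244.444 kg.
Total product = 244.444 × 83.9 = 20508.9 kg.
Bags = ⌈20508.9 / 50⌉ = 411.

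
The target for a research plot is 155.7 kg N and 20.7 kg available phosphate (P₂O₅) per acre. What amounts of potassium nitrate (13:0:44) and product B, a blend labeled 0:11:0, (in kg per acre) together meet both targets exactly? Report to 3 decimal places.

1197.692 kg potassium nitrate, 188.182 kg product B

With a, b = kg per acre of potassium nitrate and product B:
N: 0.13·a + 0·b = 155.7
P₂O₅: 0·a + 0.11·b = 20.7
Solving simultaneously: a = 1197.6923, b = 188.1818.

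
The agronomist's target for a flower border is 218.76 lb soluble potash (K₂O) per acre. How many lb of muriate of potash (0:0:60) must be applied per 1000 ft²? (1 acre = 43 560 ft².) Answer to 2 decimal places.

8.37 lb of product per thousand sq ft

Product per acre = 218.76 / 60% = 364.6 lb.
Convert to per 1000 ft²: 364.6 × 0.0229568 = 8.37006 lb.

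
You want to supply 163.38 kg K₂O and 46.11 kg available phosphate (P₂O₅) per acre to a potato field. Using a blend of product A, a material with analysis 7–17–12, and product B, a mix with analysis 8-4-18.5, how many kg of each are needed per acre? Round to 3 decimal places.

Let a = kg of product A, b = kg of product B (per acre).
K₂O: 0.12·a + 0.185·b = 163.38
P₂O₅: 0.17·a + 0.04·b = 46.11
From row1: a = (163.38 − 0.185·b) / 0.12.
Into row2: 0.17·(163.38 − 0.185·b)/0.12 + 0.04·b = 46.11 → b = 834.5741, a = 74.8649.

74.865 kg product A, 834.574 kg product B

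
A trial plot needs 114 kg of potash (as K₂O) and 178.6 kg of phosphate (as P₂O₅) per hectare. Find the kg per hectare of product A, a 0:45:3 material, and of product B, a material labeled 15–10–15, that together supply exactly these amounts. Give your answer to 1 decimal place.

238.6 kg product A, 712.3 kg product B

Let a = kg of product A, b = kg of product B (per hectare).
K₂O: 0.03·a + 0.15·b = 114
P₂O₅: 0.45·a + 0.1·b = 178.6
Eliminate b: (row1) − 0.15/0.1·(row2) → -0.645·a = -153.9, so a = 238.605.
Then b = (178.6 − 0.45·238.605) / 0.1 = 712.279.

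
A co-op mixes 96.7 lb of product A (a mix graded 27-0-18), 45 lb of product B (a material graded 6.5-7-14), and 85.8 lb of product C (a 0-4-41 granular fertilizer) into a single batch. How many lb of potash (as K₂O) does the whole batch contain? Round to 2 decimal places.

K₂O mass = 18%×96.7 + 14%×45 + 41%×85.8 = 58.884 lb.

58.88 lb K₂O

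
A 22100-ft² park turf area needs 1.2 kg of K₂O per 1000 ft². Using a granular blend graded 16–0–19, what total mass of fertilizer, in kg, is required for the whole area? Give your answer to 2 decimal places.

Product per 1000 ft² = 1.2 / 19% = 6.31579 kg.
Total product = 6.31579 × 22100 / 1000 = 139.579 kg.

139.58 kg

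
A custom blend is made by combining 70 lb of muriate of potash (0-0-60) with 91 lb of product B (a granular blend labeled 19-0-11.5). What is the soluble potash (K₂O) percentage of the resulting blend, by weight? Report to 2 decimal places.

Total mass = 70 + 91 = 161 lb.
K₂O mass = 60%×70 + 11.5%×91 = 52.465 lb.
% K₂O = 52.465 / 161 = 32.587%.

32.59% K₂O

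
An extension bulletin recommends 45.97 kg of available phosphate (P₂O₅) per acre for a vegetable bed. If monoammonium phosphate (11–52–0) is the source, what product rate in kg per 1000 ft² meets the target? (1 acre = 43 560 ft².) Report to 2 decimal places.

2.03 kg of product per thousand sq ft

Product per acre = 45.97 / 52% = 88.4038 kg.
Convert to per 1000 ft²: 88.4038 × 0.0229568 = 2.02947 kg.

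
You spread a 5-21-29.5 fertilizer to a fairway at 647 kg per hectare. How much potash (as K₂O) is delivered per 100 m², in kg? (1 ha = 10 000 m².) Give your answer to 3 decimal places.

1.909 kg K₂O per hundred sq m

K₂O per hectare = 647 × 29.5% = 190.865 kg.
Convert to per 100 m²: 190.865 × 0.01 = 1.90865 kg.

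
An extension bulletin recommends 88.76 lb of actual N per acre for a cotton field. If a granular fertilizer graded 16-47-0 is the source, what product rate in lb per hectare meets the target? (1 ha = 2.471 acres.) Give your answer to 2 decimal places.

Product per acre = 88.76 / 16% = 554.75 lb.
Convert to per hectare: 554.75 × 2.471 = 1370.787 lb.

1370.79 lb of product per hectare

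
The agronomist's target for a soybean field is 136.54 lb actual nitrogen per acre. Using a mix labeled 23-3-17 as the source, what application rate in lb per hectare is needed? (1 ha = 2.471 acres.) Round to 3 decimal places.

1466.915 lb of product per hectare

Product per acre = 136.54 / 23% = 593.652 lb.
Convert to per hectare: 593.652 × 2.471 = 1466.9145 lb.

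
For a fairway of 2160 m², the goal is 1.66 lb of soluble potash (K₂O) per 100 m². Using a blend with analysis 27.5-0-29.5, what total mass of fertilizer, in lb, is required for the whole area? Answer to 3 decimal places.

121.546 lb

Product per 100 m² = 1.66 / 29.5% = 5.62712 lb.
Total product = 5.62712 × 2160 / 100 = 121.5458 lb.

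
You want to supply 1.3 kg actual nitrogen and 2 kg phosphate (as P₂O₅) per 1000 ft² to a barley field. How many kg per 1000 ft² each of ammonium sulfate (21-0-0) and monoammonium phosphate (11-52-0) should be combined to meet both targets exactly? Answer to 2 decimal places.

Let a = kg of ammonium sulfate, b = kg of monoammonium phosphate (per 1000 ft²).
N: 0.21·a + 0.11·b = 1.3
P₂O₅: 0·a + 0.52·b = 2
Solving simultaneously: a = 4.17582, b = 3.84615.

4.18 kg ammonium sulfate, 3.85 kg monoammonium phosphate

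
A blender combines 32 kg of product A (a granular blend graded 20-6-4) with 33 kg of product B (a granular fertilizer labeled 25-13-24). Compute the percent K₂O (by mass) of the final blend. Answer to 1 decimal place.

14.2% K₂O

Total mass = 32 + 33 = 65 kg.
K₂O mass = 4%×32 + 24%×33 = 9.2 kg.
% K₂O = 9.2 / 65 = 14.1538%.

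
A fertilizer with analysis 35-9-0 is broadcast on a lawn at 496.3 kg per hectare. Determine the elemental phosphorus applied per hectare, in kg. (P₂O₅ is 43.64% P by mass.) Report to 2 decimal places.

19.49 kg P per hectare

P₂O₅ per hectare = 496.3 × 9% = 44.667 kg.
Elemental P = 44.667 × 0.4364 = 19.4927 kg per hectare.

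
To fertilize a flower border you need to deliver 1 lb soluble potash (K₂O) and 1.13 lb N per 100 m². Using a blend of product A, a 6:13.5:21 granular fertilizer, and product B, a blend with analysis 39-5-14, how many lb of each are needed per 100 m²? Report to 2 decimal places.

Per-100 m² balance (a = product A, b = product B):
K₂O: 0.21·a + 0.14·b = 1
N: 0.06·a + 0.39·b = 1.13
Eliminate b: (row1) − 0.14/0.39·(row2) → 0.188462·a = 0.594359, so a = 3.15374.
Then b = (1.13 − 0.06·3.15374) / 0.39 = 2.41224.

3.15 lb product A, 2.41 lb product B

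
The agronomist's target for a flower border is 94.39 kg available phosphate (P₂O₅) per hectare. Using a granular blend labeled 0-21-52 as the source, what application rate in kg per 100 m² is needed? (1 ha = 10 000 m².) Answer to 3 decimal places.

Product per hectare = 94.39 / 21% = 449.476 kg.
Convert to per 100 m²: 449.476 × 0.01 = 4.49476 kg.

4.495 kg of product per hundred sq m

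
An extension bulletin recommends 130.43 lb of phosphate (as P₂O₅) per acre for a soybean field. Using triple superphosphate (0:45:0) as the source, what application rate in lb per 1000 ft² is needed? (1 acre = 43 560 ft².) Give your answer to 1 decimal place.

6.7 lb of product per thousand sq ft

Product per acre = 130.43 / 45% = 289.844 lb.
Convert to per 1000 ft²: 289.844 × 0.0229568 = 6.65391 lb.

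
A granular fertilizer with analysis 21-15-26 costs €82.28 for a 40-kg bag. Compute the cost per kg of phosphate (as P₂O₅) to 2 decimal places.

P₂O₅ in bag = 40 × 15% = 6 kg.
Cost per kg P₂O₅ = €82.28 / 6 = €13.7133.

€13.71 per kg P₂O₅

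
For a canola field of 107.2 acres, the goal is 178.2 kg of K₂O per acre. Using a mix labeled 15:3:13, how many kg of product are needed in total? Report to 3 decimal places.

Product per acre = 178.2 / 13% = 1370.77 kg.
Total product = 1370.77 × 107.2 = 146946.4615 kg.

146946.462 kg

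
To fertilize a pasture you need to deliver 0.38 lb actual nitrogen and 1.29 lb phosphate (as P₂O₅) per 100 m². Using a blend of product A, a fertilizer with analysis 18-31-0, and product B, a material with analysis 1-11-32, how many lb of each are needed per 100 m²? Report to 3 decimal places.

Let a = lb of product A, b = lb of product B (per 100 m²).
N: 0.18·a + 0.01·b = 0.38
P₂O₅: 0.31·a + 0.11·b = 1.29
Solving simultaneously: a = 1.73054, b = 6.8503.

1.731 lb product A, 6.850 lb product B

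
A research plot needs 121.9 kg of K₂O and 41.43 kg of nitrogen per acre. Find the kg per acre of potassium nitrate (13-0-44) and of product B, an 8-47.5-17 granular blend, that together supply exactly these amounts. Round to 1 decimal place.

Per-acre balance (a = potassium nitrate, b = product B):
K₂O: 0.44·a + 0.17·b = 121.9
N: 0.13·a + 0.08·b = 41.43
Eliminate b: (row1) − 0.17/0.08·(row2) → 0.16375·a = 33.8613, so a = 206.786.
Then b = (41.43 − 0.13·206.786) / 0.08 = 181.847.

206.8 kg potassium nitrate, 181.8 kg product B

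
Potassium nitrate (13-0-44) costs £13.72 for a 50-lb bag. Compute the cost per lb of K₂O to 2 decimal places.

K₂O in bag = 50 × 44% = 22 lb.
Cost per lb K₂O = £13.72 / 22 = £0.6236.

£0.62 per lb K₂O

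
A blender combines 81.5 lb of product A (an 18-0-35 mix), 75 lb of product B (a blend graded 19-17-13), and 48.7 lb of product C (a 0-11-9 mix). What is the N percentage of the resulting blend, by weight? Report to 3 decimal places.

14.094% N

Total mass = 81.5 + 75 + 48.7 = 205.2 lb.
N mass = 18%×81.5 + 19%×75 + 0%×48.7 = 28.92 lb.
% N = 28.92 / 205.2 = 14.0936%.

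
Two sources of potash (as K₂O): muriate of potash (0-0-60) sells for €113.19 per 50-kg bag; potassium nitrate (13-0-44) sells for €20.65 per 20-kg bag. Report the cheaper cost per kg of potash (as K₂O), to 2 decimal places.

€2.35 per kg K₂O (potassium nitrate)

muriate of potash: K₂O per bag = 50 × 60% = 30 kg; cost = 113.19 / 30 = €3.7730/kg K₂O.
potassium nitrate: K₂O per bag = 20 × 44% = 8.8 kg; cost = 20.65 / 8.8 = €2.3466/kg K₂O.
potassium nitrate is cheaper.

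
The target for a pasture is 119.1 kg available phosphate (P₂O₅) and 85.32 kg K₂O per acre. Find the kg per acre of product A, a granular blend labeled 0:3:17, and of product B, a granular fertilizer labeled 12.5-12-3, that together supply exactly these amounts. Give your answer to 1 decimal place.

Let a = kg of product A, b = kg of product B (per acre).
P₂O₅: 0.03·a + 0.12·b = 119.1
K₂O: 0.17·a + 0.03·b = 85.32
Eliminate a: (row1) − 0.03/0.17·(row2) → 0.114706·b = 104.044, so b = 907.046.
Back-substitute: a = (119.1 − 0.12·907.046) / 0.03 = 341.815.

341.8 kg product A, 907.0 kg product B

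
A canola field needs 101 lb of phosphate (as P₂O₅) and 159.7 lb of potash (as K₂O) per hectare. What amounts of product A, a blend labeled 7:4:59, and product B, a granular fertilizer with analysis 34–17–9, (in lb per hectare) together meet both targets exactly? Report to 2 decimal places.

186.75 lb product A, 550.18 lb product B

Per-hectare balance (a = product A, b = product B):
P₂O₅: 0.04·a + 0.17·b = 101
K₂O: 0.59·a + 0.09·b = 159.7
From row1: a = (101 − 0.17·b) / 0.04.
Into row2: 0.59·(101 − 0.17·b)/0.04 + 0.09·b = 159.7 → b = 550.176, a = 186.753.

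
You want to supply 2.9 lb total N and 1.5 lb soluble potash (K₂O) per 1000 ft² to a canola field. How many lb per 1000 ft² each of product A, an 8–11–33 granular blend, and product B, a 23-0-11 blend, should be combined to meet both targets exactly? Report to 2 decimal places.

0.39 lb product A, 12.47 lb product B

Let a = lb of product A, b = lb of product B (per 1000 ft²).
N: 0.08·a + 0.23·b = 2.9
K₂O: 0.33·a + 0.11·b = 1.5
Solving simultaneously: a = 0.387481, b = 12.4739.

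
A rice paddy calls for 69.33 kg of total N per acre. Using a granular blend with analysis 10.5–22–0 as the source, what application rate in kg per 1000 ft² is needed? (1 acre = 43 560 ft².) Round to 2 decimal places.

Product per acre = 69.33 / 10.5% = 660.286 kg.
Convert to per 1000 ft²: 660.286 × 0.0229568 = 15.1581 kg.

15.16 kg of product per thousand sq ft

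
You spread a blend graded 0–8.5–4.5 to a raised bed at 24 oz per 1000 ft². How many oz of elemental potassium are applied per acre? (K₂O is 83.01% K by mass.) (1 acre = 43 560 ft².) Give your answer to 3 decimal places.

39.052 oz K per acre

K₂O per 1000 ft² = 24 × 4.5% = 1.08 oz.
Elemental K = 1.08 × 0.8301 = 0.896508 oz per 1000 ft².
Convert to per acre: 0.896508 × 43.56 = 39.0519 oz.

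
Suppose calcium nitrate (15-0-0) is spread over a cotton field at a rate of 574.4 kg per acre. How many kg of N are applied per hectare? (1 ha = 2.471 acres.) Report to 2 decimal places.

212.90 kg N per hectare

nitrogen per acre = 574.4 × 15% = 86.16 kg.
Convert to per hectare: 86.16 × 2.471 = 212.901 kg.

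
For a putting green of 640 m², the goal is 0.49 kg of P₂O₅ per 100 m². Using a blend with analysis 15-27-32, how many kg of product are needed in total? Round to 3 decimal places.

Product per 100 m² = 0.49 / 27% = 1.81481 kg.
Total product = 1.81481 × 640 / 100 = 11.6148 kg.

11.615 kg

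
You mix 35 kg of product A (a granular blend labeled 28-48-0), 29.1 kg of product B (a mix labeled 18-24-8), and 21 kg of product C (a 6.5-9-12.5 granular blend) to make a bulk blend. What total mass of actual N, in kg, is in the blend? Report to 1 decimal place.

16.4 kg N

N mass = 28%×35 + 18%×29.1 + 6.5%×21 = 16.403 kg.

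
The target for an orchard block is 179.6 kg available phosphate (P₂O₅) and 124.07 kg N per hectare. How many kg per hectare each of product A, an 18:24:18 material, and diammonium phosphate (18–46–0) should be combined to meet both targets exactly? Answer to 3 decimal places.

With a, b = kg per hectare of product A and diammonium phosphate:
P₂O₅: 0.24·a + 0.46·b = 179.6
N: 0.18·a + 0.18·b = 124.07
Eliminate b: (row1) − 0.46/0.18·(row2) → -0.22·a = -137.468, so a = 624.8535.
Then b = (124.07 − 0.18·624.8535) / 0.18 = 64.4242.

624.854 kg product A, 64.424 kg diammonium phosphate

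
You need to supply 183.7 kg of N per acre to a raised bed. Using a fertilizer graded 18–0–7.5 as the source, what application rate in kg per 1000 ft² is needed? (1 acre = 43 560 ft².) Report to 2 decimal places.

Product per acre = 183.7 / 18% = 1020.56 kg.
Convert to per 1000 ft²: 1020.56 × 0.0229568 = 23.4287 kg.

23.43 kg of product per thousand sq ft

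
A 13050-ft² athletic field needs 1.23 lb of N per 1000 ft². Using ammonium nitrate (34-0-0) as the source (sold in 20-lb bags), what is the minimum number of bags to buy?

Product per 1000 ft² = 1.23 / 34% = 3.61765 lb.
Total product = 3.61765 × 13050 / 1000 = 47.2103 lb.
Bags = ⌈47.2103 / 20⌉ = 3.

3 bags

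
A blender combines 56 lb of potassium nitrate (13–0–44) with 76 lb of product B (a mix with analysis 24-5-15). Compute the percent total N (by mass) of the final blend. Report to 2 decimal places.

Total mass = 56 + 76 = 132 lb.
N mass = 13%×56 + 24%×76 = 25.52 lb.
% N = 25.52 / 132 = 19.3333%.

19.33% N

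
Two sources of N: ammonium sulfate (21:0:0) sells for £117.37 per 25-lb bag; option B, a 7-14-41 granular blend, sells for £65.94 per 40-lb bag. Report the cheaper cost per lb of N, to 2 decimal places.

ammonium sulfate: N per bag = 25 × 21% = 5.25 lb; cost = 117.37 / 5.25 = £22.3562/lb N.
option B: N per bag = 40 × 7% = 2.8 lb; cost = 65.94 / 2.8 = £23.5500/lb N.
ammonium sulfate is cheaper.

£22.36 per lb N (ammonium sulfate)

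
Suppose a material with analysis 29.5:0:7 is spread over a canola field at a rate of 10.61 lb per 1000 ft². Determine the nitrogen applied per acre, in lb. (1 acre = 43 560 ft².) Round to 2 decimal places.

nitrogen per 1000 ft² = 10.61 × 29.5% = 3.12995 lb.
Convert to per acre: 3.12995 × 43.56 = 136.341 lb.

136.34 lb N per acre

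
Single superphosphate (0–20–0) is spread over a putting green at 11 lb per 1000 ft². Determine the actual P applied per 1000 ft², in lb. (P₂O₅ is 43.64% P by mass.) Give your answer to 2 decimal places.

P₂O₅ per 1000 ft² = 11 × 20% = 2.2 lb.
Elemental P = 2.2 × 0.4364 = 0.96008 lb per 1000 ft².

0.96 lb P per thousand sq ft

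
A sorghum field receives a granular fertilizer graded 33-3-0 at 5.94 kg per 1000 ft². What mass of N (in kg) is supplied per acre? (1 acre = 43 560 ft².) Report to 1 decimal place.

nitrogen per 1000 ft² = 5.94 × 33% = 1.9602 kg.
Convert to per acre: 1.9602 × 43.56 = 85.3863 kg.

85.4 kg N per acre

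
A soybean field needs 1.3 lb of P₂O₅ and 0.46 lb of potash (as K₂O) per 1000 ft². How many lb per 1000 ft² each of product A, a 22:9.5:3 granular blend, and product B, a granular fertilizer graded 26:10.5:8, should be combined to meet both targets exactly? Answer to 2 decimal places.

12.52 lb product A, 1.06 lb product B

Per-1000 ft² balance (a = product A, b = product B):
P₂O₅: 0.095·a + 0.105·b = 1.3
K₂O: 0.03·a + 0.08·b = 0.46
Eliminate a: (row1) − 0.095/0.03·(row2) → -0.148333·b = -0.156667, so b = 1.05618.
Back-substitute: a = (1.3 − 0.105·1.05618) / 0.095 = 12.5169.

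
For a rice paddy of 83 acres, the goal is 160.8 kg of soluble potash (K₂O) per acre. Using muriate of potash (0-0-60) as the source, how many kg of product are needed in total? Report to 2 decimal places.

22244.00 kg

Product per acre = 160.8 / 60% = 268 kg.
Total product = 268 × 83 = 22244 kg.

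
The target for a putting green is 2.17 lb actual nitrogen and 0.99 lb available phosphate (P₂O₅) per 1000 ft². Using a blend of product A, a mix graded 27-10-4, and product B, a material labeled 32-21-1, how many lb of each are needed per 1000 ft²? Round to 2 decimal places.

Per-1000 ft² balance (a = product A, b = product B):
N: 0.27·a + 0.32·b = 2.17
P₂O₅: 0.1·a + 0.21·b = 0.99
Eliminate a: (row1) − 0.27/0.1·(row2) → -0.247·b = -0.503, so b = 2.03644.
Back-substitute: a = (2.17 − 0.32·2.03644) / 0.27 = 5.62348.

5.62 lb product A, 2.04 lb product B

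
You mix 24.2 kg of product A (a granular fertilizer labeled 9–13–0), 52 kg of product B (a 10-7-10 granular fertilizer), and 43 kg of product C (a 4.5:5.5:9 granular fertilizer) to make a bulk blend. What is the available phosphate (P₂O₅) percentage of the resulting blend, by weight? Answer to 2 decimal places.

Total mass = 24.2 + 52 + 43 = 119.2 kg.
P₂O₅ mass = 13%×24.2 + 7%×52 + 5.5%×43 = 9.151 kg.
% P₂O₅ = 9.151 / 119.2 = 7.67701%.

7.68% P₂O₅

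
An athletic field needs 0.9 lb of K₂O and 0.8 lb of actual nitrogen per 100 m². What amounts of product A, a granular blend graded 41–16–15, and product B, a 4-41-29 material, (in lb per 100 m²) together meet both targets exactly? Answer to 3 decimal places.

Per-100 m² balance (a = product A, b = product B):
K₂O: 0.15·a + 0.29·b = 0.9
N: 0.41·a + 0.04·b = 0.8
From row1: a = (0.9 − 0.29·b) / 0.15.
Into row2: 0.41·(0.9 − 0.29·b)/0.15 + 0.04·b = 0.8 → b = 2.20549, a = 1.73605.

1.736 lb product A, 2.205 lb product B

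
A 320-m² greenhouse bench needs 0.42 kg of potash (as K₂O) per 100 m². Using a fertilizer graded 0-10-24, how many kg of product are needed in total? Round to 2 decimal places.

Product per 100 m² = 0.42 / 24% = 1.75 kg.
Total product = 1.75 × 320 / 100 = 5.6 kg.

5.60 kg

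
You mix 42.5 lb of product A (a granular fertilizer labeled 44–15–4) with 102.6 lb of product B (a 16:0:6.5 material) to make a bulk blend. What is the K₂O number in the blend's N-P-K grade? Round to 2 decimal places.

Total mass = 42.5 + 102.6 = 145.1 lb.
K₂O mass = 4%×42.5 + 6.5%×102.6 = 8.369 lb.
% K₂O = 8.369 / 145.1 = 5.76775%.

5.77% K₂O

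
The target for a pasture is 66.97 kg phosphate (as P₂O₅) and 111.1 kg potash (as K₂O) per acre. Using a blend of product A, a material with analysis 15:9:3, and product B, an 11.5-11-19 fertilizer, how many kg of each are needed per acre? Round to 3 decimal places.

36.471 kg product A, 578.978 kg product B

With a, b = kg per acre of product A and product B:
P₂O₅: 0.09·a + 0.11·b = 66.97
K₂O: 0.03·a + 0.19·b = 111.1
Eliminate a: (row1) − 0.09/0.03·(row2) → -0.46·b = -266.33, so b = 578.9783.
Back-substitute: a = (66.97 − 0.11·578.9783) / 0.09 = 36.47101.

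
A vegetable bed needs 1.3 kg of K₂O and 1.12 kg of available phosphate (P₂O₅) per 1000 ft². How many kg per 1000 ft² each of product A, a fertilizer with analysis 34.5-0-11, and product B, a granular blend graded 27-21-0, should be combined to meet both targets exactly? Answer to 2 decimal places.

Let a = kg of product A, b = kg of product B (per 1000 ft²).
K₂O: 0.11·a + 0·b = 1.3
P₂O₅: 0·a + 0.21·b = 1.12
Solving simultaneously: a = 11.8182, b = 5.33333.

11.82 kg product A, 5.33 kg product B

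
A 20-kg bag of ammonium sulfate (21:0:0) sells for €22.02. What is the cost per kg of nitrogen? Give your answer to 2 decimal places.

N in bag = 20 × 21% = 4.2 kg.
Cost per kg N = €22.02 / 4.2 = €5.2429.

€5.24 per kg N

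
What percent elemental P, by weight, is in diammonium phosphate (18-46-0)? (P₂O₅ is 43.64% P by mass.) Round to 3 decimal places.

%P = 46 × 0.4364 = 20.0744%.

20.074% P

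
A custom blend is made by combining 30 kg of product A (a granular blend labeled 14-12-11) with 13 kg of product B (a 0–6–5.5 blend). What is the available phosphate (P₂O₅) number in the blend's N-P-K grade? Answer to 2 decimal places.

10.19% P₂O₅

Total mass = 30 + 13 = 43 kg.
P₂O₅ mass = 12%×30 + 6%×13 = 4.38 kg.
% P₂O₅ = 4.38 / 43 = 10.186%.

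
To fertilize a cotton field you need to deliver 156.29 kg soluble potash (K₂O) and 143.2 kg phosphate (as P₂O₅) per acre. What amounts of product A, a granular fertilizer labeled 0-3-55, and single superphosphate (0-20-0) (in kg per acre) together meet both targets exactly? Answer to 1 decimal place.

284.2 kg product A, 673.4 kg single superphosphate

With a, b = kg per acre of product A and single superphosphate:
K₂O: 0.55·a + 0·b = 156.29
P₂O₅: 0.03·a + 0.2·b = 143.2
Solving simultaneously: a = 284.164, b = 673.375.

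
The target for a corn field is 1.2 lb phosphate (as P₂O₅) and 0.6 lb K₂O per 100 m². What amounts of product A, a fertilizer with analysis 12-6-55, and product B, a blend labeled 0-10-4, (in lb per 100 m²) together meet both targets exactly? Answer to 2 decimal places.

With a, b = lb per 100 m² of product A and product B:
P₂O₅: 0.06·a + 0.1·b = 1.2
K₂O: 0.55·a + 0.04·b = 0.6
Eliminate a: (row1) − 0.06/0.55·(row2) → 0.0956364·b = 1.13455, so b = 11.8631.
Back-substitute: a = (1.2 − 0.1·11.8631) / 0.06 = 0.228137.

0.23 lb product A, 11.86 lb product B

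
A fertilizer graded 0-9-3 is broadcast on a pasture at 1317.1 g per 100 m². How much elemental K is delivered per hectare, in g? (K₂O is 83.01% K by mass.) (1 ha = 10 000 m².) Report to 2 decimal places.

3279.97 g K per hectare

K₂O per 100 m² = 1317.1 × 3% = 39.513 g.
Elemental K = 39.513 × 0.8301 = 32.7997 g per 100 m².
Convert to per hectare: 32.7997 × 100 = 3279.974 g.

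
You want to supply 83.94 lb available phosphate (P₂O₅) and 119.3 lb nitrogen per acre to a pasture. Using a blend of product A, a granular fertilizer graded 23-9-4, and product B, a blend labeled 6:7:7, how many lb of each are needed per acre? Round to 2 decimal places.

Let a = lb of product A, b = lb of product B (per acre).
P₂O₅: 0.09·a + 0.07·b = 83.94
N: 0.23·a + 0.06·b = 119.3
Eliminate b: (row1) − 0.07/0.06·(row2) → -0.178333·a = -55.2433, so a = 309.776.
Then b = (119.3 − 0.23·309.776) / 0.06 = 800.8598.

309.78 lb product A, 800.86 lb product B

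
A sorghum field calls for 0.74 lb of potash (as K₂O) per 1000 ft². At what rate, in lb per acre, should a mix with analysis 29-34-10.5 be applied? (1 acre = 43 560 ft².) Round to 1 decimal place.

Product per 1000 ft² = 0.74 / 10.5% = 7.04762 lb.
Convert to per acre: 7.04762 × 43.56 = 306.994 lb.

307.0 lb of product per acre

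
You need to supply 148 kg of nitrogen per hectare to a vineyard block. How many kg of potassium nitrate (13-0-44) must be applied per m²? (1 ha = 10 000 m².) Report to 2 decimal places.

0.11 kg of product per sq m

Product per hectare = 148 / 13% = 1138.46 kg.
Convert to per m²: 1138.46 × 0.0001 = 0.113846 kg.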